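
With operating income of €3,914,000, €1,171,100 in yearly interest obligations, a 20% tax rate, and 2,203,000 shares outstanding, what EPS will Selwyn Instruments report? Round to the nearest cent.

Pre-tax income = €3,914,000 − €1,171,100.00 = €2,742,900.00.
After tax at 20%: net income = €2,742,900.00 × 0.80 = €2,194,320.00.
Per share: €2,194,320.00 / 2,203,000 shares = €1.00.

€1.00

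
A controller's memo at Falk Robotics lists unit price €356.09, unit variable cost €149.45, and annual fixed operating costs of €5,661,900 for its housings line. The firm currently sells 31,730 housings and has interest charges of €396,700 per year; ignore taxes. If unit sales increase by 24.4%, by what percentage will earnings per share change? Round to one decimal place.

Contribution at this volume is 31,730 × €206.64 = €6,556,687.20.
Operating income = contribution − fixed costs = €6,556,687.20 − €5,661,900 = €894,787.20.
After interest of €396,700.00, pre-tax earnings = €498,087.20.
DCL = total CM / (EBIT − I) = €6,556,687.20 / €498,087.20 = 13.1637.
%ΔEPS = DCL × %ΔSales = 13.1637 × +24.4% = +321.2%.

+321.2%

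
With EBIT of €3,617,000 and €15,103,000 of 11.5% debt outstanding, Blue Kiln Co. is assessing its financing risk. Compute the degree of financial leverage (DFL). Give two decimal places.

1.92

Annual interest charges come to €1,736,845.00.
DFL = EBIT ÷ (EBIT − I) = €3,617,000 ÷ (€3,617,000 − €1,736,845.00) = €3,617,000 ÷ €1,880,155.00 = 1.9238.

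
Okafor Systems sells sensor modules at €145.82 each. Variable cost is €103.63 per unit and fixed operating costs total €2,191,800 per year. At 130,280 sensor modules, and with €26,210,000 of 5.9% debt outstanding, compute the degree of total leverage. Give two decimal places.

3.13

At 130,280 units, contribution = 130,280 × €42.19 = €5,496,513.20.
Subtracting fixed costs: EBIT = €5,496,513.20 − €2,191,800 = €3,304,713.20. Interest = €1,546,390.00.
DOL = €5,496,513.20 ÷ €3,304,713.20 = 1.6632; DFL = €3,304,713.20 ÷ €1,758,323.20 = 1.8795.
Combined leverage = 1.6632 × 1.8795 = 3.1260.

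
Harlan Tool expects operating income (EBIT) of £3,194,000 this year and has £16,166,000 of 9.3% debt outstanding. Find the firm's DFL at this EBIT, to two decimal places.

1.89

Interest = £1,503,438.00.
Degree of financial leverage = EBIT / (EBIT − interest) = £3,194,000 / £1,690,562.00 = 1.8893.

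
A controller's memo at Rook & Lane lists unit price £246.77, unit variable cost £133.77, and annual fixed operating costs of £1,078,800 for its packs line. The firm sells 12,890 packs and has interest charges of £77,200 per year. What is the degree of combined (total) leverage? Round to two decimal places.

4.85

Contribution at this volume is 12,890 × £113.00 = £1,456,570.00.
EBIT = £1,456,570.00 − £1,078,800 = £377,770.00. Interest = £77,200.00, so EBIT − I = £300,570.00.
DCL = contribution ÷ (EBIT − I) = £1,456,570.00 ÷ £300,570.00 = 4.8460.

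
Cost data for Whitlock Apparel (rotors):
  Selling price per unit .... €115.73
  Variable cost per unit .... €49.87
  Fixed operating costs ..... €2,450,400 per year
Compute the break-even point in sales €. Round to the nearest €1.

CM per unit = €115.73 − €49.87 = €65.86; CM ratio = €65.86 / €115.73 = 0.5691.
Break-even sales = FC ÷ CM ratio = €2,450,400 × €115.73 / €65.86 = €4,305,873.

€4,305,873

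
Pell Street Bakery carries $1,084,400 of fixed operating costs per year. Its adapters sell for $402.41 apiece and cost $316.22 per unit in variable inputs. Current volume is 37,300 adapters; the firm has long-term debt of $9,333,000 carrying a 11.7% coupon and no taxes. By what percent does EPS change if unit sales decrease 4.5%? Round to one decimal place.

-13.9%

Contribution at this volume is 37,300 × $86.19 = $3,214,887.00.
Subtracting fixed costs: EBIT = $3,214,887.00 − $1,084,400 = $2,130,487.00.
Interest = $1,091,961.00, so EBIT − I = $1,038,526.00.
DCL = total CM / (EBIT − I) = $3,214,887.00 / $1,038,526.00 = 3.0956.
%ΔEPS = DCL × %ΔSales = 3.0956 × -4.5% = -13.9%.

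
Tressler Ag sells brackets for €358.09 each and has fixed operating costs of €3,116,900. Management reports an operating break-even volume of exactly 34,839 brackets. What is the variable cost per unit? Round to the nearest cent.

€268.62

Contribution per unit must be FC / Q = €3,116,900 / 34,839 = €89.4658.
Variable cost per unit = €358.09 − €89.4658 = €268.62.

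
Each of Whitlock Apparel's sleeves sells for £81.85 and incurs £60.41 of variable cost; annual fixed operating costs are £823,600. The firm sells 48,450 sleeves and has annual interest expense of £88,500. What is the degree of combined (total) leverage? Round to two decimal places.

8.20

Contribution at this volume is 48,450 × £21.44 = £1,038,768.00.
Operating income = contribution − fixed costs = £1,038,768.00 − £823,600 = £215,168.00. Interest = £88,500.00.
DOL = £1,038,768.00 ÷ £215,168.00 = 4.8277; DFL = £215,168.00 ÷ £126,668.00 = 1.6987.
Combined leverage = 4.8277 × 1.6987 = 8.2008.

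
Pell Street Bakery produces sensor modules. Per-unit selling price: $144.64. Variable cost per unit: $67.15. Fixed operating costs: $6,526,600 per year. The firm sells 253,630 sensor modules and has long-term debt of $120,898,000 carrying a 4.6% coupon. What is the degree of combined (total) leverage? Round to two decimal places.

2.60

Contribution at this volume is 253,630 × $77.49 = $19,653,788.70.
EBIT = $19,653,788.70 − $6,526,600 = $13,127,188.70. Interest = $5,561,308.00.
DOL = $19,653,788.70 ÷ $13,127,188.70 = 1.4972; DFL = $13,127,188.70 ÷ $7,565,880.70 = 1.7351.
Combined leverage = 1.4972 × 1.7351 = 2.5978.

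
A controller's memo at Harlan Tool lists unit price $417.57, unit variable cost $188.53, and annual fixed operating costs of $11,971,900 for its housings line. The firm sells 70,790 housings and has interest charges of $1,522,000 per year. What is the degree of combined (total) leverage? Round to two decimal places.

Contribution at this volume is 70,790 × $229.04 = $16,213,741.60.
EBIT = $16,213,741.60 − $11,971,900 = $4,241,841.60. Interest = $1,522,000.00.
DOL = $16,213,741.60 ÷ $4,241,841.60 = 3.8223; DFL = $4,241,841.60 ÷ $2,719,841.60 = 1.5596.
DCL = DOL × DFL = 3.8223 × 1.5596 = 5.9613.

5.96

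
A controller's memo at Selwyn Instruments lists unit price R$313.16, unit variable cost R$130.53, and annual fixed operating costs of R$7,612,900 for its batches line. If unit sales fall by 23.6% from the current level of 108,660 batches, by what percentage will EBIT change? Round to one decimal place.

-38.3%

At 108,660 units, contribution = 108,660 × R$182.63 = R$19,844,575.80.
Operating income = contribution − fixed costs = R$19,844,575.80 − R$7,612,900 = R$12,231,675.80.
So DOL = total CM / EBIT = R$19,844,575.80 / R$12,231,675.80 = 1.6224.
%ΔEBIT = DOL × %ΔSales = 1.6224 × -23.6% = -38.3%.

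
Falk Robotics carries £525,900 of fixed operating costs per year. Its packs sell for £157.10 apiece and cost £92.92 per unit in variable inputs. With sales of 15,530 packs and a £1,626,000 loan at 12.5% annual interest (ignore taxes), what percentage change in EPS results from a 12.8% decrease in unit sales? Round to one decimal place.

At 15,530 units, contribution = 15,530 × £64.18 = £996,715.40.
Operating income = contribution − fixed costs = £996,715.40 − £525,900 = £470,815.40.
After interest of £203,250.00, pre-tax earnings = £267,565.40.
DCL = total CM / (EBIT − I) = £996,715.40 / £267,565.40 = 3.7251.
%ΔEPS = DCL × %ΔSales = 3.7251 × -12.8% = -47.7%.

-47.7%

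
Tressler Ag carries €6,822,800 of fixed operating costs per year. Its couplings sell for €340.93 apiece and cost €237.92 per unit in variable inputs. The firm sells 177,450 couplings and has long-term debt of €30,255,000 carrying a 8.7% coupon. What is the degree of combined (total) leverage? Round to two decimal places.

At 177,450 units, contribution = 177,450 × €103.01 = €18,279,124.50.
EBIT = €18,279,124.50 − €6,822,800 = €11,456,324.50. Interest = €2,632,185.00, so EBIT − I = €8,824,139.50.
DCL = contribution ÷ (EBIT − I) = €18,279,124.50 ÷ €8,824,139.50 = 2.0715.

2.07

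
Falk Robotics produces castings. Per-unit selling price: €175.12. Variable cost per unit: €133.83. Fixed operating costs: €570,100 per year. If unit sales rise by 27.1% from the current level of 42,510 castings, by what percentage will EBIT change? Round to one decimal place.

Contribution at this volume is 42,510 × €41.29 = €1,755,237.90.
EBIT = €1,755,237.90 − €570,100 = €1,185,137.90.
DOL = contribution ÷ EBIT = €1,755,237.90 ÷ €1,185,137.90 = 1.4810.
So EBIT moves 1.4810 × (+27.1%) = +40.1%.

+40.1%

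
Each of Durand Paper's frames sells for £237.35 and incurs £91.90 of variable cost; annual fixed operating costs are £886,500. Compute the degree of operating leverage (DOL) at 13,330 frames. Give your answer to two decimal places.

Total contribution margin = 13,330 × £145.45 = £1,938,848.50.
Operating income = contribution − fixed costs = £1,938,848.50 − £886,500 = £1,052,348.50.
So DOL = total CM / EBIT = £1,938,848.50 / £1,052,348.50 = 1.8424.

1.84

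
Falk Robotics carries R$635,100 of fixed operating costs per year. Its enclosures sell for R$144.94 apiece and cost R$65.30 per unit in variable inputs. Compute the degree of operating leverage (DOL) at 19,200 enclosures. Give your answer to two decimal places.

1.71

Contribution at this volume is 19,200 × R$79.64 = R$1,529,088.00.
EBIT = R$1,529,088.00 − R$635,100 = R$893,988.00.
Degree of operating leverage = R$1,529,088.00 / R$893,988.00 = 1.7104.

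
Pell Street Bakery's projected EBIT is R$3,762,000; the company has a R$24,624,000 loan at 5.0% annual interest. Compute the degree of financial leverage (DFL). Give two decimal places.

Annual interest charges come to R$1,231,200.00.
Degree of financial leverage = EBIT / (EBIT − interest) = R$3,762,000 / R$2,530,800.00 = 1.4865.

1.49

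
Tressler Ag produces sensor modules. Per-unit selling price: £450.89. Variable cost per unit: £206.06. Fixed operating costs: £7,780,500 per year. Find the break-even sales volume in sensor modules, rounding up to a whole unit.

31,780 sensor modules

Contribution margin per unit = £450.89 − £206.06 = £244.83.
Break-even Q = £7,780,500 / £244.83 = 31,779.19 → 31,780 sensor modules.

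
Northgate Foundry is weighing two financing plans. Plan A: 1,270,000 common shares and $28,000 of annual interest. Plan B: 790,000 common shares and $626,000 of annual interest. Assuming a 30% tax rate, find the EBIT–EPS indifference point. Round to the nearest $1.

$1,610,208

Set EPS_A = EPS_B: (EBIT − $28,000)(1 − 0.30) ÷ 1,270,000 = (EBIT − $626,000)(1 − 0.30) ÷ 790,000.
Cancelling (1 − t) and cross-multiplying: 790,000·(EBIT − 28,000) = 1,270,000·(EBIT − 626,000).
Solving, EBIT = (626,000·1,270,000 − 28,000·790,000) / (1,270,000 − 790,000) = 772,900,000,000 / 480,000 = 1,610,208.33.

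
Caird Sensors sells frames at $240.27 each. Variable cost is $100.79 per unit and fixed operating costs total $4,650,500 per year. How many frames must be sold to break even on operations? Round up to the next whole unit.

Unit CM = price − variable cost = $240.27 − $100.79 = $139.48.
Break-even volume = fixed costs ÷ CM per unit = $4,650,500 ÷ $139.48 = 33,341.70, so 33,342 frames.

33,342 frames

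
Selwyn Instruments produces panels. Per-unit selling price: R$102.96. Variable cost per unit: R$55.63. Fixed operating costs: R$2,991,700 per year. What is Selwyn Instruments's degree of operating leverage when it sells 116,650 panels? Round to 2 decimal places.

Total contribution margin = 116,650 × R$47.33 = R$5,521,044.50.
EBIT = R$5,521,044.50 − R$2,991,700 = R$2,529,344.50.
Degree of operating leverage = R$5,521,044.50 / R$2,529,344.50 = 2.1828.

2.18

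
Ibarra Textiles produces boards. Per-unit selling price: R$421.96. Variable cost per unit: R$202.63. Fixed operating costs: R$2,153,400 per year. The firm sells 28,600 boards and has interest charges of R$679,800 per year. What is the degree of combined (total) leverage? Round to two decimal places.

At 28,600 units, contribution = 28,600 × R$219.33 = R$6,272,838.00.
Operating income = contribution − fixed costs = R$6,272,838.00 − R$2,153,400 = R$4,119,438.00. Interest = R$679,800.00.
DOL = R$6,272,838.00 ÷ R$4,119,438.00 = 1.5227; DFL = R$4,119,438.00 ÷ R$3,439,638.00 = 1.1976.
Combined leverage = 1.5227 × 1.1976 = 1.8236.

1.82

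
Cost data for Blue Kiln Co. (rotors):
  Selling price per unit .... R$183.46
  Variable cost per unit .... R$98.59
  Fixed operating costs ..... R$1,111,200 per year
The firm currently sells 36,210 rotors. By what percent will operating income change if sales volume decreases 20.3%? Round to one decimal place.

-31.8%

Total contribution margin = 36,210 × R$84.87 = R$3,073,142.70.
Operating income = contribution − fixed costs = R$3,073,142.70 − R$1,111,200 = R$1,961,942.70.
Degree of operating leverage = R$3,073,142.70 / R$1,961,942.70 = 1.5664.
%ΔEBIT = DOL × %ΔSales = 1.5664 × -20.3% = -31.8%.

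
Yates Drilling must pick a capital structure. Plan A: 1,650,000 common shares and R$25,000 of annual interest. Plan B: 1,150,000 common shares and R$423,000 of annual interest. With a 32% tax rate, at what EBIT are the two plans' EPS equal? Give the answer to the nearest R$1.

R$1,338,400

At indifference, (EBIT − 25,000)(1 − t)/1,650,000 = (EBIT − 423,000)(1 − t)/1,150,000.
Cancelling (1 − t) and cross-multiplying: 1,150,000·(EBIT − 25,000) = 1,650,000·(EBIT − 423,000).
Solving, EBIT = (423,000·1,650,000 − 25,000·1,150,000) / (1,650,000 − 1,150,000) = 669,200,000,000 / 500,000 = 1,338,400.00.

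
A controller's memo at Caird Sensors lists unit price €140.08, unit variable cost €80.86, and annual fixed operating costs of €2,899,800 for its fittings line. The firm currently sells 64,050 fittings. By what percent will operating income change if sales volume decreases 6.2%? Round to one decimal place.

Total contribution margin = 64,050 × €59.22 = €3,793,041.00.
EBIT = €3,793,041.00 − €2,899,800 = €893,241.00.
So DOL = total CM / EBIT = €3,793,041.00 / €893,241.00 = 4.2464.
%ΔEBIT = DOL × %ΔSales = 4.2464 × -6.2% = -26.3%.

-26.3%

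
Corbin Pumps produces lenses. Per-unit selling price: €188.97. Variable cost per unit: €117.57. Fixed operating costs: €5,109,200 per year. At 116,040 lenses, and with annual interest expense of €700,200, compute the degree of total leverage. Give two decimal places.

At 116,040 units, contribution = 116,040 × €71.40 = €8,285,256.00.
EBIT = €8,285,256.00 − €5,109,200 = €3,176,056.00. Interest = €700,200.00.
DOL = €8,285,256.00 ÷ €3,176,056.00 = 2.6087; DFL = €3,176,056.00 ÷ €2,475,856.00 = 1.2828.
Combined leverage = 2.6087 × 1.2828 = 3.3464.

3.35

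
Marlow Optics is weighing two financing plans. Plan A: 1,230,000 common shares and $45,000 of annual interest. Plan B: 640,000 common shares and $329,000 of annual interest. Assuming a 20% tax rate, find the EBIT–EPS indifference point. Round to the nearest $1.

At indifference, (EBIT − 45,000)(1 − t)/1,230,000 = (EBIT − 329,000)(1 − t)/640,000.
Cancelling (1 − t) and cross-multiplying: 640,000·(EBIT − 45,000) = 1,230,000·(EBIT − 329,000).
EBIT × (1,230,000 − 640,000) = 329,000 × 1,230,000 − 45,000 × 640,000 = 375,870,000,000, so EBIT = 375,870,000,000 ÷ 590,000 = 637,067.80.

$637,068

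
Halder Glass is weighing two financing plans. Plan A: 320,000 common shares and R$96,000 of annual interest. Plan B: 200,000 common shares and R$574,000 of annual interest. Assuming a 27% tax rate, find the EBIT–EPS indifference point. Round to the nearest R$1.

R$1,370,667

At indifference, (EBIT − 96,000)(1 − t)/320,000 = (EBIT − 574,000)(1 − t)/200,000.
The (1 − t) factor cancels: (EBIT − 96,000) × 200,000 = (EBIT − 574,000) × 320,000.
EBIT × (320,000 − 200,000) = 574,000 × 320,000 − 96,000 × 200,000 = 164,480,000,000, so EBIT = 164,480,000,000 ÷ 120,000 = 1,370,666.67.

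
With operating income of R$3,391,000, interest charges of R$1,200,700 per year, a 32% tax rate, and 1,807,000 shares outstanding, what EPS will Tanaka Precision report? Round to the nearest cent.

Interest = R$1,200,700.00, so EBT = R$3,391,000 − R$1,200,700.00 = R$2,190,300.00.
Net income = R$2,190,300.00 × (1 − 0.32) = R$1,489,404.00.
Per share: R$1,489,404.00 / 1,807,000 shares = R$0.82.

R$0.82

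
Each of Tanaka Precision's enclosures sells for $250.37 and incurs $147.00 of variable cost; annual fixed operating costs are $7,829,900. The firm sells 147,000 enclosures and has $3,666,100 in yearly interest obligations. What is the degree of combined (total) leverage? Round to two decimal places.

Contribution at this volume is 147,000 × $103.37 = $15,195,390.00.
Subtracting fixed costs: EBIT = $15,195,390.00 − $7,829,900 = $7,365,490.00. Interest = $3,666,100.00, so EBIT − I = $3,699,390.00.
Degree of total leverage = total CM / (EBIT − interest) = $15,195,390.00 / $3,699,390.00 = 4.1075.

4.11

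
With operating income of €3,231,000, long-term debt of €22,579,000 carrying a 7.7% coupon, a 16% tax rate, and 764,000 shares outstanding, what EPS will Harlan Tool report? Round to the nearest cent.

Interest = €1,738,583.00, so EBT = €3,231,000 − €1,738,583.00 = €1,492,417.00.
After tax at 16%: net income = €1,492,417.00 × 0.84 = €1,253,630.28.
Per share: €1,253,630.28 / 764,000 shares = €1.64.

€1.64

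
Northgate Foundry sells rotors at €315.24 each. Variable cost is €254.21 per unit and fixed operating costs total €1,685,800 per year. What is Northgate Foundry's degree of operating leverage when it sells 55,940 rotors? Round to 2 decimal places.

1.98

Contribution at this volume is 55,940 × €61.03 = €3,414,018.20.
EBIT = €3,414,018.20 − €1,685,800 = €1,728,218.20.
DOL = contribution ÷ EBIT = €3,414,018.20 ÷ €1,728,218.20 = 1.9755.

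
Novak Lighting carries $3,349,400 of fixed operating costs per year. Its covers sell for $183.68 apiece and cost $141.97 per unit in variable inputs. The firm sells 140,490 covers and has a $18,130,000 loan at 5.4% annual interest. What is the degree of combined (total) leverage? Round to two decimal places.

3.83

At 140,490 units, contribution = 140,490 × $41.71 = $5,859,837.90.
Subtracting fixed costs: EBIT = $5,859,837.90 − $3,349,400 = $2,510,437.90. Interest = $979,020.00.
DOL = $5,859,837.90 ÷ $2,510,437.90 = 2.3342; DFL = $2,510,437.90 ÷ $1,531,417.90 = 1.6393.
Combined leverage = 2.3342 × 1.6393 = 3.8265.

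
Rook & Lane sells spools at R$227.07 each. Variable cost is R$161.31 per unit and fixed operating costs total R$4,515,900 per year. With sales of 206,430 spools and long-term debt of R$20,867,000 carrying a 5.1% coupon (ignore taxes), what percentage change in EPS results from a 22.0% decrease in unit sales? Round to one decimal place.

-37.4%

Total contribution margin = 206,430 × R$65.76 = R$13,574,836.80.
Operating income = contribution − fixed costs = R$13,574,836.80 − R$4,515,900 = R$9,058,936.80.
Interest = R$1,064,217.00, so EBIT − I = R$7,994,719.80.
DCL = total CM / (EBIT − I) = R$13,574,836.80 / R$7,994,719.80 = 1.6980.
EPS therefore changes by 1.6980 × (-22.0%) = -37.4%.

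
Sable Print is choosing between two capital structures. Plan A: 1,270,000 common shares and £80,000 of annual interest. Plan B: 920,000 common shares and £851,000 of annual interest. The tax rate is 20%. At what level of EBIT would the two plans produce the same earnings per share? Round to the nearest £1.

At indifference, (EBIT − 80,000)(1 − t)/1,270,000 = (EBIT − 851,000)(1 − t)/920,000.
The (1 − t) factor cancels: (EBIT − 80,000) × 920,000 = (EBIT − 851,000) × 1,270,000.
Solving, EBIT = (851,000·1,270,000 − 80,000·920,000) / (1,270,000 − 920,000) = 1,007,170,000,000 / 350,000 = 2,877,628.57.

£2,877,629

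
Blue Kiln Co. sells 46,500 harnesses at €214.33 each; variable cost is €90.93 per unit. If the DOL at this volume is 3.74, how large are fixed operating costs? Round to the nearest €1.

Contribution at this volume is 46,500 × €123.40 = €5,738,100.00.
Since DOL = CM ÷ EBIT, EBIT = €5,738,100.00 ÷ 3.74 = €1,534,251.34.
And FC = contribution − EBIT = €5,738,100.00 − €1,534,251.34 = €4,203,849.

€4,203,849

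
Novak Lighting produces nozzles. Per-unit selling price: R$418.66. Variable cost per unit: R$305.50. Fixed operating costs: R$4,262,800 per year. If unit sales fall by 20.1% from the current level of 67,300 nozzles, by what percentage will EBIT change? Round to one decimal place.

-45.7%

Total contribution margin = 67,300 × R$113.16 = R$7,615,668.00.
EBIT = R$7,615,668.00 − R$4,262,800 = R$3,352,868.00.
DOL = contribution ÷ EBIT = R$7,615,668.00 ÷ R$3,352,868.00 = 2.2714.
%ΔEBIT = DOL × %ΔSales = 2.2714 × -20.1% = -45.7%.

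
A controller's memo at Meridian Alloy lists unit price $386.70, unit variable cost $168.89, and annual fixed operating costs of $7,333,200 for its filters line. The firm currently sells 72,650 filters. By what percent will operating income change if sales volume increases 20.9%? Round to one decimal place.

+39.0%

At 72,650 units, contribution = 72,650 × $217.81 = $15,823,896.50.
Subtracting fixed costs: EBIT = $15,823,896.50 − $7,333,200 = $8,490,696.50.
DOL = contribution ÷ EBIT = $15,823,896.50 ÷ $8,490,696.50 = 1.8637.
%ΔEBIT = DOL × %ΔSales = 1.8637 × +20.9% = +39.0%.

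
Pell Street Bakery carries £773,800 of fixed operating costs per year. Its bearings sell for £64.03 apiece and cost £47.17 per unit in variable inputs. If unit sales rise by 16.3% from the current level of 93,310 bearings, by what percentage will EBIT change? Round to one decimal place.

+32.1%

Contribution at this volume is 93,310 × £16.86 = £1,573,206.60.
Operating income = contribution − fixed costs = £1,573,206.60 − £773,800 = £799,406.60.
Degree of operating leverage = £1,573,206.60 / £799,406.60 = 1.9680.
%ΔEBIT = DOL × %ΔSales = 1.9680 × +16.3% = +32.1%.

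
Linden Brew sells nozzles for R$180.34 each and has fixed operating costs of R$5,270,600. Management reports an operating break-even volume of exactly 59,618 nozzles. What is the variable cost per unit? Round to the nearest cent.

R$91.93

Contribution per unit must be FC / Q = R$5,270,600 / 59,618 = R$88.4062.
Hence VC = price − CM = R$180.34 − R$88.4062 = R$91.93.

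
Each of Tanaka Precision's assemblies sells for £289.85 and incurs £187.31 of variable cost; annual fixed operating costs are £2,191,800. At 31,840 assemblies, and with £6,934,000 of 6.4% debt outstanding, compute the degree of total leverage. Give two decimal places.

Total contribution margin = 31,840 × £102.54 = £3,264,873.60.
Subtracting fixed costs: EBIT = £3,264,873.60 − £2,191,800 = £1,073,073.60. Interest = £443,776.00.
DOL = £3,264,873.60 ÷ £1,073,073.60 = 3.0425; DFL = £1,073,073.60 ÷ £629,297.60 = 1.7052.
DCL = DOL × DFL = 3.0425 × 1.7052 = 5.1881.

5.19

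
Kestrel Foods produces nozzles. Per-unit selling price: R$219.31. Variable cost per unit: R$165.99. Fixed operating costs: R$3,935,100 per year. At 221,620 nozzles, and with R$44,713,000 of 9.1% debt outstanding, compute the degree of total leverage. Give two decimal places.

3.10

Total contribution margin = 221,620 × R$53.32 = R$11,816,778.40.
EBIT = R$11,816,778.40 − R$3,935,100 = R$7,881,678.40. Interest = R$4,068,883.00, so EBIT − I = R$3,812,795.40.
Degree of total leverage = total CM / (EBIT − interest) = R$11,816,778.40 / R$3,812,795.40 = 3.0992.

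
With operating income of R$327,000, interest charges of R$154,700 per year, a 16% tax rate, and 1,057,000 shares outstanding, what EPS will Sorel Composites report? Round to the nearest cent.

Interest = R$154,700.00, so EBT = R$327,000 − R$154,700.00 = R$172,300.00.
Net income = R$172,300.00 × (1 − 0.16) = R$144,732.00.
EPS = R$144,732.00 ÷ 1,057,000 = R$0.14.

R$0.14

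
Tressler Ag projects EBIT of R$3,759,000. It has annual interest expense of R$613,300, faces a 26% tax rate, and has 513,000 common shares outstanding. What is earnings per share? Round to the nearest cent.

Interest = R$613,300.00, so EBT = R$3,759,000 − R$613,300.00 = R$3,145,700.00.
Net income = R$3,145,700.00 × (1 − 0.26) = R$2,327,818.00.
Per share: R$2,327,818.00 / 513,000 shares = R$4.54.

R$4.54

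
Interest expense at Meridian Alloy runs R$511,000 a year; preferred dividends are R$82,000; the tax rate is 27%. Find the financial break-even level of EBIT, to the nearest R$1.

Grossing the preferred dividend up to pre-tax terms: R$82,000 / (1 − 0.27) = R$112,328.77.
Financial break-even EBIT = interest + D_p ÷ (1 − t) = R$511,000 + R$112,328.77 = R$623,328.77.

R$623,329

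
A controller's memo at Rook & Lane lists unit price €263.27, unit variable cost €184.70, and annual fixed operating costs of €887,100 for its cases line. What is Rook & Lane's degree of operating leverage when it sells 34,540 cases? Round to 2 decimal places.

Contribution at this volume is 34,540 × €78.57 = €2,713,807.80.
Operating income = contribution − fixed costs = €2,713,807.80 − €887,100 = €1,826,707.80.
Degree of operating leverage = €2,713,807.80 / €1,826,707.80 = 1.4856.

1.49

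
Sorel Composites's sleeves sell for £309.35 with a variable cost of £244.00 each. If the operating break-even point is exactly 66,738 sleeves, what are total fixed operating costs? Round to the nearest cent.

Unit CM = price − variable cost = £309.35 − £244.00 = £65.35.
Since BE = FC / CM, FC = 66,738 × £65.35 = £4,361,328.30.

£4,361,328.30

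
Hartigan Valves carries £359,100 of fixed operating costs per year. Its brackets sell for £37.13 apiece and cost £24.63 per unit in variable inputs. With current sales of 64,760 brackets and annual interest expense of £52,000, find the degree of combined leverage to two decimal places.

2.03

At 64,760 units, contribution = 64,760 × £12.50 = £809,500.00.
Operating income = contribution − fixed costs = £809,500.00 − £359,100 = £450,400.00. Interest = £52,000.00, so EBIT − I = £398,400.00.
DCL = contribution ÷ (EBIT − I) = £809,500.00 ÷ £398,400.00 = 2.0319.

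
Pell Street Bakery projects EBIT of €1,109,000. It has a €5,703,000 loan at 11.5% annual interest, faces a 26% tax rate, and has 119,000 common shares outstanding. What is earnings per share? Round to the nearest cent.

€2.82

Interest = €655,845.00, so EBT = €1,109,000 − €655,845.00 = €453,155.00.
After tax at 26%: net income = €453,155.00 × 0.74 = €335,334.70.
Per share: €335,334.70 / 119,000 shares = €2.82.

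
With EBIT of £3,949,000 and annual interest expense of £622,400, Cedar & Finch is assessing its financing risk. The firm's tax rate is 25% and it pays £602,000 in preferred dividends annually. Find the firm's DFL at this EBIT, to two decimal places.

Annual interest charges come to £622,400.00.
Preferred dividends grossed up pre-tax: £602,000 / (1 − 0.25) = £802,666.67.
DFL = EBIT ÷ [EBIT − I − D_p/(1−t)] = £3,949,000 ÷ [£3,949,000 − £622,400.00 − £802,666.67] = £3,949,000 ÷ £2,523,933.33 = 1.5646.

1.56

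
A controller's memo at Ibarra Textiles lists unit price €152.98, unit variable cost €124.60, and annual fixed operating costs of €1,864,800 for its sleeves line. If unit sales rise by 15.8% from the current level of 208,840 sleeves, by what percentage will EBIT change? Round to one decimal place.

Contribution at this volume is 208,840 × €28.38 = €5,926,879.20.
Subtracting fixed costs: EBIT = €5,926,879.20 − €1,864,800 = €4,062,079.20.
So DOL = total CM / EBIT = €5,926,879.20 / €4,062,079.20 = 1.4591.
Operating income changes by 1.4591 × +15.8% = +23.1%.

+23.1%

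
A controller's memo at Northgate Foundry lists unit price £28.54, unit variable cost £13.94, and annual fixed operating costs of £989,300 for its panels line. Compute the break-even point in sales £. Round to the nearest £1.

Contribution margin per unit = £28.54 − £13.94 = £14.60, a CM ratio of £14.60 ÷ £28.54 = 0.5116.
Break-even sales = FC ÷ CM ratio = £989,300 × £28.54 / £14.60 = £1,933,878.

£1,933,878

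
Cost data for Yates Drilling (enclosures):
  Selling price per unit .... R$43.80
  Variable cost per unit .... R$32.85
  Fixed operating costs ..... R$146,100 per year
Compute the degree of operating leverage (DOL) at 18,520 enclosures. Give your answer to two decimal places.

Total contribution margin = 18,520 × R$10.95 = R$202,794.00.
Subtracting fixed costs: EBIT = R$202,794.00 − R$146,100 = R$56,694.00.
Degree of operating leverage = R$202,794.00 / R$56,694.00 = 3.5770.

3.58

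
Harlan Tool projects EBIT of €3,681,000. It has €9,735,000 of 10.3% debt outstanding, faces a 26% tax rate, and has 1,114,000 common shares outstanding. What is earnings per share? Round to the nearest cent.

Interest = €1,002,705.00, so EBT = €3,681,000 − €1,002,705.00 = €2,678,295.00.
Net income = €2,678,295.00 × (1 − 0.26) = €1,981,938.30.
Per share: €1,981,938.30 / 1,114,000 shares = €1.78.

€1.78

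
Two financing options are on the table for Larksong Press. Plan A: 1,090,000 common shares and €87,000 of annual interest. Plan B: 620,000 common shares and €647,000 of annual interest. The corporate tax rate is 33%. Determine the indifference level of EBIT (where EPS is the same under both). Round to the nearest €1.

€1,385,723

Set EPS_A = EPS_B: (EBIT − €87,000)(1 − 0.33) ÷ 1,090,000 = (EBIT − €647,000)(1 − 0.33) ÷ 620,000.
Cancelling (1 − t) and cross-multiplying: 620,000·(EBIT − 87,000) = 1,090,000·(EBIT − 647,000).
EBIT × (1,090,000 − 620,000) = 647,000 × 1,090,000 − 87,000 × 620,000 = 651,290,000,000, so EBIT = 651,290,000,000 ÷ 470,000 = 1,385,723.40.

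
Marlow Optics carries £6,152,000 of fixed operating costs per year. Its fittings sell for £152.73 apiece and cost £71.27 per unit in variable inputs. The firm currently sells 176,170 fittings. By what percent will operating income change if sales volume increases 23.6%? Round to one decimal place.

Total contribution margin = 176,170 × £81.46 = £14,350,808.20.
Operating income = contribution − fixed costs = £14,350,808.20 − £6,152,000 = £8,198,808.20.
Degree of operating leverage = £14,350,808.20 / £8,198,808.20 = 1.7504.
Operating income changes by 1.7504 × +23.6% = +41.3%.

+41.3%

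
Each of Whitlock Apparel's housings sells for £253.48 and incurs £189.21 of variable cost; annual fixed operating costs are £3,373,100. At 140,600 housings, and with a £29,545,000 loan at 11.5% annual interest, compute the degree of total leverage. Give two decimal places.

3.99

At 140,600 units, contribution = 140,600 × £64.27 = £9,036,362.00.
EBIT = £9,036,362.00 − £3,373,100 = £5,663,262.00. Interest = £3,397,675.00.
DOL = £9,036,362.00 ÷ £5,663,262.00 = 1.5956; DFL = £5,663,262.00 ÷ £2,265,587.00 = 2.4997.
Combined leverage = 1.5956 × 2.4997 = 3.9885.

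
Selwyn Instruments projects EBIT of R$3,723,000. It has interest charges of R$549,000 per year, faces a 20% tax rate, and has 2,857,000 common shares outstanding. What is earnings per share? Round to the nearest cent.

R$0.89

Pre-tax income = R$3,723,000 − R$549,000.00 = R$3,174,000.00.
After tax at 20%: net income = R$3,174,000.00 × 0.80 = R$2,539,200.00.
EPS = R$2,539,200.00 ÷ 2,857,000 = R$0.89.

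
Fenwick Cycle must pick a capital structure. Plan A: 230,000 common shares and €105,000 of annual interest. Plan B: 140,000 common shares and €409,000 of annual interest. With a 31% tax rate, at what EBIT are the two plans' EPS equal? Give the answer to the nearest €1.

€881,889

Set EPS_A = EPS_B: (EBIT − €105,000)(1 − 0.31) ÷ 230,000 = (EBIT − €409,000)(1 − 0.31) ÷ 140,000.
The (1 − t) factor cancels: (EBIT − 105,000) × 140,000 = (EBIT − 409,000) × 230,000.
Solving, EBIT = (409,000·230,000 − 105,000·140,000) / (230,000 − 140,000) = 79,370,000,000 / 90,000 = 881,888.89.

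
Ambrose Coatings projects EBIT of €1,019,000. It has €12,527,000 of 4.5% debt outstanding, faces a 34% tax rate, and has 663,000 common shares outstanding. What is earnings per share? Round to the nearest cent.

€0.45

Interest = €563,715.00, so EBT = €1,019,000 − €563,715.00 = €455,285.00.
Net income = €455,285.00 × (1 − 0.34) = €300,488.10.
Per share: €300,488.10 / 663,000 shares = €0.45.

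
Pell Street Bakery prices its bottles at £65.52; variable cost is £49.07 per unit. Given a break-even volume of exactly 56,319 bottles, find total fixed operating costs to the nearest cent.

£926,447.55

Each unit contributes £65.52 − £49.07 = £16.45.
Fixed costs = break-even units × CM = 56,319 × £16.45 = £926,447.55.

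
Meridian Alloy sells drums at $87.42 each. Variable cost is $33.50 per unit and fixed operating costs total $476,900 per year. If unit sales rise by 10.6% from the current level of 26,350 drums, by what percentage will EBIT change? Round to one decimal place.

+16.0%

Total contribution margin = 26,350 × $53.92 = $1,420,792.00.
Subtracting fixed costs: EBIT = $1,420,792.00 − $476,900 = $943,892.00.
Degree of operating leverage = $1,420,792.00 / $943,892.00 = 1.5052.
%ΔEBIT = DOL × %ΔSales = 1.5052 × +10.6% = +16.0%.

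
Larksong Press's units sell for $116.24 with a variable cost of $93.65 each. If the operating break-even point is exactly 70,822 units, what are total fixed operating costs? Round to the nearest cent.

Each unit contributes $116.24 − $93.65 = $22.59.
Since BE = FC / CM, FC = 70,822 × $22.59 = $1,599,868.98.

$1,599,868.98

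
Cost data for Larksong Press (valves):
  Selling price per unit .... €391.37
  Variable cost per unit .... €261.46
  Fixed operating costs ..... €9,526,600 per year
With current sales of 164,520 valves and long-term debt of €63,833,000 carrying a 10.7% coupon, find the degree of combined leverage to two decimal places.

At 164,520 units, contribution = 164,520 × €129.91 = €21,372,793.20.
Subtracting fixed costs: EBIT = €21,372,793.20 − €9,526,600 = €11,846,193.20. Interest = €6,830,131.00.
DOL = €21,372,793.20 ÷ €11,846,193.20 = 1.8042; DFL = €11,846,193.20 ÷ €5,016,062.20 = 2.3617.
Combined leverage = 1.8042 × 2.3617 = 4.2610.

4.26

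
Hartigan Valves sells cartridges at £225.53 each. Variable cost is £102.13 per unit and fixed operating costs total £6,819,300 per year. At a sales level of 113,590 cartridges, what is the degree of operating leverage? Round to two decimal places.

1.95

Contribution at this volume is 113,590 × £123.40 = £14,017,006.00.
EBIT = £14,017,006.00 − £6,819,300 = £7,197,706.00.
DOL = contribution ÷ EBIT = £14,017,006.00 ÷ £7,197,706.00 = 1.9474.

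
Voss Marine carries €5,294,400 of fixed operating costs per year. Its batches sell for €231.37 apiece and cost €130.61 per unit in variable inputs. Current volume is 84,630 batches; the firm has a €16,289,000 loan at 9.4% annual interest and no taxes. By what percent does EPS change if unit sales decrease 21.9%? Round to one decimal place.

-109.7%

At 84,630 units, contribution = 84,630 × €100.76 = €8,527,318.80.
Operating income = contribution − fixed costs = €8,527,318.80 − €5,294,400 = €3,232,918.80.
After interest of €1,531,166.00, pre-tax earnings = €1,701,752.80.
DCL = total CM / (EBIT − I) = €8,527,318.80 / €1,701,752.80 = 5.0109.
EPS therefore changes by 5.0109 × (-21.9%) = -109.7%.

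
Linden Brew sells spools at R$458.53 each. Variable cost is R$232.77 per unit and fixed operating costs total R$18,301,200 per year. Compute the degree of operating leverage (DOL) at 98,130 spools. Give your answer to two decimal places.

5.75

At 98,130 units, contribution = 98,130 × R$225.76 = R$22,153,828.80.
Operating income = contribution − fixed costs = R$22,153,828.80 − R$18,301,200 = R$3,852,628.80.
DOL = contribution ÷ EBIT = R$22,153,828.80 ÷ R$3,852,628.80 = 5.7503.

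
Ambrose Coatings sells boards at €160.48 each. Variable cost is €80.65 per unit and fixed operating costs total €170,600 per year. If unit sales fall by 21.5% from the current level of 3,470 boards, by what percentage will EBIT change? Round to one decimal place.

At 3,470 units, contribution = 3,470 × €79.83 = €277,010.10.
Operating income = contribution − fixed costs = €277,010.10 − €170,600 = €106,410.10.
Degree of operating leverage = €277,010.10 / €106,410.10 = 2.6032.
Operating income changes by 2.6032 × -21.5% = -56.0%.

-56.0%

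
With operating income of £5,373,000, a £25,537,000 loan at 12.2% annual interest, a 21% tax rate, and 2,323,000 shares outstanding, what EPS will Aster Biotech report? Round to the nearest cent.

£0.77

Interest = £3,115,514.00, so EBT = £5,373,000 − £3,115,514.00 = £2,257,486.00.
After tax at 21%: net income = £2,257,486.00 × 0.79 = £1,783,413.94.
EPS = £1,783,413.94 ÷ 2,323,000 = £0.77.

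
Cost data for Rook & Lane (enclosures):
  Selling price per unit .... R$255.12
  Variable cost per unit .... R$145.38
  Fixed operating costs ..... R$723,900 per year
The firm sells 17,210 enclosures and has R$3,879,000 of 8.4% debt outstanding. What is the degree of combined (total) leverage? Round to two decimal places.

2.25

Contribution at this volume is 17,210 × R$109.74 = R$1,888,625.40.
Subtracting fixed costs: EBIT = R$1,888,625.40 − R$723,900 = R$1,164,725.40. Interest = R$325,836.00.
DOL = R$1,888,625.40 ÷ R$1,164,725.40 = 1.6215; DFL = R$1,164,725.40 ÷ R$838,889.40 = 1.3884.
Combined leverage = 1.6215 × 1.3884 = 2.2513.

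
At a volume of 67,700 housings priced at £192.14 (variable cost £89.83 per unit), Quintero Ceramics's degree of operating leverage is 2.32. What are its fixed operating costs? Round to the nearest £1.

£3,940,875

At 67,700 units, contribution = 67,700 × £102.31 = £6,926,387.00.
DOL = contribution / EBIT, so EBIT = £6,926,387.00 / 2.32 = £2,985,511.64.
And FC = contribution − EBIT = £6,926,387.00 − £2,985,511.64 = £3,940,875.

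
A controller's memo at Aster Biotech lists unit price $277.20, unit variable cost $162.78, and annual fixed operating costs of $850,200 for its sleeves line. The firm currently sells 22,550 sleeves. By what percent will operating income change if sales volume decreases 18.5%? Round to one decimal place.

Total contribution margin = 22,550 × $114.42 = $2,580,171.00.
Operating income = contribution − fixed costs = $2,580,171.00 − $850,200 = $1,729,971.00.
DOL = contribution ÷ EBIT = $2,580,171.00 ÷ $1,729,971.00 = 1.4915.
%ΔEBIT = DOL × %ΔSales = 1.4915 × -18.5% = -27.6%.

-27.6%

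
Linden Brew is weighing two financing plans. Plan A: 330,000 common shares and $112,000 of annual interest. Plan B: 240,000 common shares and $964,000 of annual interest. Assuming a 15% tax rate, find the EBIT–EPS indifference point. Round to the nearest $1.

$3,236,000

Set EPS_A = EPS_B: (EBIT − $112,000)(1 − 0.15) ÷ 330,000 = (EBIT − $964,000)(1 − 0.15) ÷ 240,000.
The (1 − t) factor cancels: (EBIT − 112,000) × 240,000 = (EBIT − 964,000) × 330,000.
EBIT × (330,000 − 240,000) = 964,000 × 330,000 − 112,000 × 240,000 = 291,240,000,000, so EBIT = 291,240,000,000 ÷ 90,000 = 3,236,000.00.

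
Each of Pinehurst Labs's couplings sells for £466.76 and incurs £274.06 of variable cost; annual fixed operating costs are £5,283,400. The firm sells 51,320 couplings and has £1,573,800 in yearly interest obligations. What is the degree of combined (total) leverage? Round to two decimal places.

At 51,320 units, contribution = 51,320 × £192.70 = £9,889,364.00.
EBIT = £9,889,364.00 − £5,283,400 = £4,605,964.00. Interest = £1,573,800.00.
DOL = £9,889,364.00 ÷ £4,605,964.00 = 2.1471; DFL = £4,605,964.00 ÷ £3,032,164.00 = 1.5190.
DCL = DOL × DFL = 2.1471 × 1.5190 = 3.2614.

3.26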